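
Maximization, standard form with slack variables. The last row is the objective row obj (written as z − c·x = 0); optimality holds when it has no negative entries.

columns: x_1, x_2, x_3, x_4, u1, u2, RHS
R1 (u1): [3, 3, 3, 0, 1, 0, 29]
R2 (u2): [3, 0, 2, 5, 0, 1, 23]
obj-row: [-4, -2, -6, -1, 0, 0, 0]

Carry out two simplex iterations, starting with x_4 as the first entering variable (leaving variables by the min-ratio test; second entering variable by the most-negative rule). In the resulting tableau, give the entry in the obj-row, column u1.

Ratio test on column x_4 — row 1: entry 0 ≤ 0; row 2: 23/5 = 23/5. Minimum is 23/5 at row 2 (u2 leaves); pivot element 5.
Divide row 2 by 5; eliminate column x_4 from the other rows.
Second iteration: most negative obj-row entry is -28/5 in column x_3, so x_3 enters.
Ratio test on column x_3 — row 1: 29/3 = 29/3; row 2: (23/5)/(2/5) = 23/2. Minimum is 29/3 at row 1 (u1 leaves); pivot element 3.
Divide row 1 by 3; eliminate column x_3 from the other rows.
After both pivots, the entry at the obj-row, column u1 is 28/15.

28/15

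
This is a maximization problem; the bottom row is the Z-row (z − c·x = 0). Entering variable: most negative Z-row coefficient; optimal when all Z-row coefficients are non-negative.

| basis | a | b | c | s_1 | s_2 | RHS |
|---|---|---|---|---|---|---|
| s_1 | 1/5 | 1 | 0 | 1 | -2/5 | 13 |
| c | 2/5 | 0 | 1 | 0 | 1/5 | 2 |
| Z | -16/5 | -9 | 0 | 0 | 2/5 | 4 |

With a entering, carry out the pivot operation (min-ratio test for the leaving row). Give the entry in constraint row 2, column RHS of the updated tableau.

Ratio test on column a — row 1: 13/(1/5) = 65; row 2: 2/(2/5) = 5. Minimum is 5 at row 2 (c leaves); pivot element 2/5.
Divide row 2 by 2/5; eliminate column a from the other rows.
In the new row 2, the RHS entry is the old entry divided by the pivot: 2/(2/5) = 5.

5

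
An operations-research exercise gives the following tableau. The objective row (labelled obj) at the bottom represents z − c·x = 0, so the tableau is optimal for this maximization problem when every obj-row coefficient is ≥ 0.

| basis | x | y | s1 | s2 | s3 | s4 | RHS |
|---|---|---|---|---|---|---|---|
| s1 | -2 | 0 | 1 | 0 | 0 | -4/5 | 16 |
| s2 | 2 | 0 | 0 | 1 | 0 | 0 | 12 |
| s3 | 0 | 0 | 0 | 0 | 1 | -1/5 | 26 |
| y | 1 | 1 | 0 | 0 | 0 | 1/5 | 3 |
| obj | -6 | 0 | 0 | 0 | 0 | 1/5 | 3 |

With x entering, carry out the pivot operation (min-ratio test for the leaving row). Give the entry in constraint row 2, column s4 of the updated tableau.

Ratio test on column x — row 1: entry -2 ≤ 0; row 2: 12/2 = 6; row 3: entry 0 ≤ 0; row 4: 3/1 = 3. Minimum is 3 at row 4 (y leaves); pivot element 1.
Divide row 4 by 1; eliminate column x from the other rows.
Row 2 update in column s4: 0 − 2·(1/5) = -2/5.

-2/5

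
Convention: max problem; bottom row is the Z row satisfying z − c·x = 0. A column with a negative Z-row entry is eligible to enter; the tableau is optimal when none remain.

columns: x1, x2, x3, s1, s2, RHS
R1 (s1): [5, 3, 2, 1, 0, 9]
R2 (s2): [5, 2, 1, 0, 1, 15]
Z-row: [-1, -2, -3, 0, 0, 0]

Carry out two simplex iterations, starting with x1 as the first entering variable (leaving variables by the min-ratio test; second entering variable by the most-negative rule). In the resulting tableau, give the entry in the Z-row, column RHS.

Ratio test on column x1 — row 1: 9/5 = 9/5; row 2: 15/5 = 3. Minimum is 9/5 at row 1 (s1 leaves); pivot element 5.
Divide row 1 by 5; eliminate column x1 from the other rows.
Second iteration: most negative Z-row entry is -13/5 in column x3, so x3 enters.
Ratio test on column x3 — row 1: (9/5)/(2/5) = 9/2; row 2: entry -1 ≤ 0. Minimum is 9/2 at row 1 (x1 leaves); pivot element 2/5.
Divide row 1 by 2/5; eliminate column x3 from the other rows.
After both pivots, the entry at the Z-row, column RHS is 27/2.

27/2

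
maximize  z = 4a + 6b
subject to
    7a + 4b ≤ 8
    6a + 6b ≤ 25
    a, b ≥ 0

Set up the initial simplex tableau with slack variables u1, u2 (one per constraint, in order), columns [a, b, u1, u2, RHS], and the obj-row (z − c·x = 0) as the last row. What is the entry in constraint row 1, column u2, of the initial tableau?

0

Slack u2 belongs to constraint 2; its column is the unit vector e_2, so the entry in row 1 is 0.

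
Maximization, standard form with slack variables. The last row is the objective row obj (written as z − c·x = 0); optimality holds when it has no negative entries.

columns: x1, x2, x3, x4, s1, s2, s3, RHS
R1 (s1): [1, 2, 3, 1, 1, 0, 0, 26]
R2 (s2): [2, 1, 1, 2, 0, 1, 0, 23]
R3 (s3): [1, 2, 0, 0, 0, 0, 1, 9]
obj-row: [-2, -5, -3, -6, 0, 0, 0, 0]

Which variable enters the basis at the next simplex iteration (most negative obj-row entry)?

Negative obj-row entries: x1: -2, x2: -5, x3: -3, x4: -6.
The most negative is -6 in column x4, so x4 enters.

x4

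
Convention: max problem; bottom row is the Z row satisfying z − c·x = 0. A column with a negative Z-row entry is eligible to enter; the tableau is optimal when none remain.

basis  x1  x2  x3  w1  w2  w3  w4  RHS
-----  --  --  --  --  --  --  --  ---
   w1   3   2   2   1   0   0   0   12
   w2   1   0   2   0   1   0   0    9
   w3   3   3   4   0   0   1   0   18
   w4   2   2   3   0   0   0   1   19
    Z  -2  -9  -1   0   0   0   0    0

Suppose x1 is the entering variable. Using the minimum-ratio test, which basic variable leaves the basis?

w1

Column x1 entries and ratios — w1: 12/3 = 4; w2: 9/1 = 9; w3: 18/3 = 6; w4: 19/2 = 19/2.
Smallest ratio is 4 in the row of w1, so w1 leaves.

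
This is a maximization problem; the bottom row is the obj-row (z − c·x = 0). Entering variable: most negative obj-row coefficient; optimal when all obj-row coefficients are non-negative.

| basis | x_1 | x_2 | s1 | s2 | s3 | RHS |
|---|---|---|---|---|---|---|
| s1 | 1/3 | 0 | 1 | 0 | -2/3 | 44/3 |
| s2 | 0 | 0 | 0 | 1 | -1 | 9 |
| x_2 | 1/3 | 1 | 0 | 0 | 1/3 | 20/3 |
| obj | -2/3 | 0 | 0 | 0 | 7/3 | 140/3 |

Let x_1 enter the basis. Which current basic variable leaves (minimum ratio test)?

x_2

Column x_1 entries and ratios — s1: (44/3)/(1/3) = 44; s2: 0 ≤ 0, skip; x_2: (20/3)/(1/3) = 20.
Smallest ratio is 20 in the row of x_2, so x_2 leaves.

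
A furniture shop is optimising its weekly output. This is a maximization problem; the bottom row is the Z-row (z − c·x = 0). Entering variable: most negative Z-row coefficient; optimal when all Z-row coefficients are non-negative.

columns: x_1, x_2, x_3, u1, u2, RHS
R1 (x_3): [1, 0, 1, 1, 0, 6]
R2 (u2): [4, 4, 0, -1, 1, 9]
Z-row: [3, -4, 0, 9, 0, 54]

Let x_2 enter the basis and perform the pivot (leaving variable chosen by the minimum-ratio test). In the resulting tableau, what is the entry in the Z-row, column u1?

8

Ratio test on column x_2 — row 1: entry 0 ≤ 0; row 2: 9/4 = 9/4. Minimum is 9/4 at row 2 (u2 leaves); pivot element 4.
Divide row 2 by 4; eliminate column x_2 from the other rows.
Z-row update in column u1: 9 − (-4)·(-1/4) = 8.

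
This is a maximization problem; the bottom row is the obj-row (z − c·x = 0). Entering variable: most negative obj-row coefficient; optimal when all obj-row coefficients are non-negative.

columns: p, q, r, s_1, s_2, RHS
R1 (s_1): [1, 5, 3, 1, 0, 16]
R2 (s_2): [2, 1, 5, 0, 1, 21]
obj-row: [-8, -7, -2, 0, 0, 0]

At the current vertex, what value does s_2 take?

s_2 is basic (row 2); its value is the RHS of that row, 21.

21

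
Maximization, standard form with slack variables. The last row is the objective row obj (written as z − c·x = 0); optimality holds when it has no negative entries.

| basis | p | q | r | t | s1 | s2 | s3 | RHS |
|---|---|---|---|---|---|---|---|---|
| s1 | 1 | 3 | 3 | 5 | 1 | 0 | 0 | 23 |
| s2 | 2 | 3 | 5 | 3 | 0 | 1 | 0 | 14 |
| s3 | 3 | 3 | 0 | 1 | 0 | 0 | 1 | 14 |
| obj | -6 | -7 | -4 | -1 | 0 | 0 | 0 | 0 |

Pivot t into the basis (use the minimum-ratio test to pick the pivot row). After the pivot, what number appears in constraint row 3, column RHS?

47/5

Ratio test on column t — row 1: 23/5 = 23/5; row 2: 14/3 = 14/3; row 3: 14/1 = 14. Minimum is 23/5 at row 1 (s1 leaves); pivot element 5.
Divide row 1 by 5; eliminate column t from the other rows.
Row 3 update in column RHS: 14 − 1·(23/5) = 47/5.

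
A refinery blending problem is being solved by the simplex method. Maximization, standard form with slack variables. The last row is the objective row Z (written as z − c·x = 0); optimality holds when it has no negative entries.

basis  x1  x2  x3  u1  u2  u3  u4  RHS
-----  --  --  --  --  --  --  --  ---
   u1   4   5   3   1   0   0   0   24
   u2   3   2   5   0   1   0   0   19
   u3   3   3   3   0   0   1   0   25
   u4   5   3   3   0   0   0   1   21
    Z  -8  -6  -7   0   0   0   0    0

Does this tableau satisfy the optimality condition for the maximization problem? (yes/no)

no

The Z-row has a negative entry -8 in column x1, so it is not optimal.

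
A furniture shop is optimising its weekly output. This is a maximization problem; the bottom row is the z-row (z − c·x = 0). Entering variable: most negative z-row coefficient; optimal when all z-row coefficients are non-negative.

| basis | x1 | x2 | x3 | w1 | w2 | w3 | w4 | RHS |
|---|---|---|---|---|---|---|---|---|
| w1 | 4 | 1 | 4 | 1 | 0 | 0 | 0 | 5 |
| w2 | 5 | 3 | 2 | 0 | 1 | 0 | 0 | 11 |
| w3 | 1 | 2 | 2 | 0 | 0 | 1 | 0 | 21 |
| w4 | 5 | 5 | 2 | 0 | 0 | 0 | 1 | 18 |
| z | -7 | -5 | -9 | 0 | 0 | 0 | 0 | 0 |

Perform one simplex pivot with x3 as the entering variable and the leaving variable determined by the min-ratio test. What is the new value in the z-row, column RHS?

45/4

Ratio test on column x3 — row 1: 5/4 = 5/4; row 2: 11/2 = 11/2; row 3: 21/2 = 21/2; row 4: 18/2 = 9. Minimum is 5/4 at row 1 (w1 leaves); pivot element 4.
Divide row 1 by 4; eliminate column x3 from the other rows.
z-row update in column RHS: 0 − (-9)·(5/4) = 45/4.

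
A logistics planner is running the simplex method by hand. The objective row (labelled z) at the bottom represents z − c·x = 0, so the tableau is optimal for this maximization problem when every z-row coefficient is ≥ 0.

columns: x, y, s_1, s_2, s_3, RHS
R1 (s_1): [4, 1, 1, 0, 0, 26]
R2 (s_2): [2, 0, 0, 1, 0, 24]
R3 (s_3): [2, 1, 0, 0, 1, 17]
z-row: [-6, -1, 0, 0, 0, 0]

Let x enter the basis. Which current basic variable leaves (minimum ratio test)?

Column x entries and ratios — s_1: 26/4 = 13/2; s_2: 24/2 = 12; s_3: 17/2 = 17/2.
Smallest ratio is 13/2 in the row of s_1, so s_1 leaves.

s_1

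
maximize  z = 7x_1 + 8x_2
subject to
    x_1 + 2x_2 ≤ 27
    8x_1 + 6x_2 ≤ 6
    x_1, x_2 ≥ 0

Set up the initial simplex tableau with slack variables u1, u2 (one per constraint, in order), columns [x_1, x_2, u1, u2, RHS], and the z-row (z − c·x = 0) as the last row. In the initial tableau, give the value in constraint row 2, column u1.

0

Slack u1 belongs to constraint 1; its column is the unit vector e_1, so the entry in row 2 is 0.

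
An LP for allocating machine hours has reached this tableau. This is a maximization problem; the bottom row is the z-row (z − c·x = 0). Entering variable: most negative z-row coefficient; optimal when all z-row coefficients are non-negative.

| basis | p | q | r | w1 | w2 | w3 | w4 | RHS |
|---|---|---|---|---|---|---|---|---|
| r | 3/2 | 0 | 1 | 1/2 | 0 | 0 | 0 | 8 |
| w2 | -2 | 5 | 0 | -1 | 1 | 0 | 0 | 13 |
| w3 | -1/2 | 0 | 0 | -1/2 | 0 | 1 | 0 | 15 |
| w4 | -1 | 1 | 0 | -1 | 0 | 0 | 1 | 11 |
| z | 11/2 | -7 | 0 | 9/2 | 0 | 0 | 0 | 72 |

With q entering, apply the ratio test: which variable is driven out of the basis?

Column q entries and ratios — r: 0 ≤ 0, skip; w2: 13/5 = 13/5; w3: 0 ≤ 0, skip; w4: 11/1 = 11.
Smallest ratio is 13/5 in the row of w2, so w2 leaves.

w2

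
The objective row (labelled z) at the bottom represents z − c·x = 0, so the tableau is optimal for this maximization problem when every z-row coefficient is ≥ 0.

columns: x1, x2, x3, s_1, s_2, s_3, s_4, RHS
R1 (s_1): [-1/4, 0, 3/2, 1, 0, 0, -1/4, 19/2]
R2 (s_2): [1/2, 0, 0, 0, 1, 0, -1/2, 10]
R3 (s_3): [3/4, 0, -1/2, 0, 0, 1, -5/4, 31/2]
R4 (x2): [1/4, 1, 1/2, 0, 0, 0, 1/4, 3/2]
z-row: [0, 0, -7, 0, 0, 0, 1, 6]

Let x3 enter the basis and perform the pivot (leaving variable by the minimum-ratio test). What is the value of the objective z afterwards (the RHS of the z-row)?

27

Ratio test on column x3 — row 1: (19/2)/(3/2) = 19/3; row 2: entry 0 ≤ 0; row 3: entry -1/2 ≤ 0; row 4: (3/2)/(1/2) = 3. Minimum is 3 at row 4 (x2 leaves); pivot element 1/2.
Pivot on row 4; the z-row RHS becomes 6 − (-7)·3 = 27.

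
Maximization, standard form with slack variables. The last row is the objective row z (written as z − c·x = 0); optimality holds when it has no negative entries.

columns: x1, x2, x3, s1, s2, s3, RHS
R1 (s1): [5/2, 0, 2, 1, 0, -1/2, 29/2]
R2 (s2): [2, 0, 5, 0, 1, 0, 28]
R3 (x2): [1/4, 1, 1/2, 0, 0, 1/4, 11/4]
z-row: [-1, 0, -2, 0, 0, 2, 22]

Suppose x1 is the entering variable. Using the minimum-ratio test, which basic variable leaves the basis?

Column x1 entries and ratios — s1: (29/2)/(5/2) = 29/5; s2: 28/2 = 14; x2: (11/4)/(1/4) = 11.
Smallest ratio is 29/5 in the row of s1, so s1 leaves.

s1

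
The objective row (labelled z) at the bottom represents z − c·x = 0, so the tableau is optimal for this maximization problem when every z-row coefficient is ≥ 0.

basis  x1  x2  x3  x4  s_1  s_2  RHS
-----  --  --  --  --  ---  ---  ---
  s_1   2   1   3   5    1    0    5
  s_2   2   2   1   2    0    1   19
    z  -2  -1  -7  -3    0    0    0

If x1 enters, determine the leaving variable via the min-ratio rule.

s_1

Column x1 entries and ratios — s_1: 5/2 = 5/2; s_2: 19/2 = 19/2.
Smallest ratio is 5/2 in the row of s_1, so s_1 leaves.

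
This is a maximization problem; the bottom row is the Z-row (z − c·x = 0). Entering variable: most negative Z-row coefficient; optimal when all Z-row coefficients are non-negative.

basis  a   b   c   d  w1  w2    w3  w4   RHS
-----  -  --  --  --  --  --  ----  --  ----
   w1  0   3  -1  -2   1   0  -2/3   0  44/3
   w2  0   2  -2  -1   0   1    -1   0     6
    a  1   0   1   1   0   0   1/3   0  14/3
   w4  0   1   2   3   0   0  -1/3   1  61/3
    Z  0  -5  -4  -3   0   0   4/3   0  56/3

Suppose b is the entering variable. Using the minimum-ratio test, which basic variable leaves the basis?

Column b entries and ratios — w1: (44/3)/3 = 44/9; w2: 6/2 = 3; a: 0 ≤ 0, skip; w4: (61/3)/1 = 61/3.
Smallest ratio is 3 in the row of w2, so w2 leaves.

w2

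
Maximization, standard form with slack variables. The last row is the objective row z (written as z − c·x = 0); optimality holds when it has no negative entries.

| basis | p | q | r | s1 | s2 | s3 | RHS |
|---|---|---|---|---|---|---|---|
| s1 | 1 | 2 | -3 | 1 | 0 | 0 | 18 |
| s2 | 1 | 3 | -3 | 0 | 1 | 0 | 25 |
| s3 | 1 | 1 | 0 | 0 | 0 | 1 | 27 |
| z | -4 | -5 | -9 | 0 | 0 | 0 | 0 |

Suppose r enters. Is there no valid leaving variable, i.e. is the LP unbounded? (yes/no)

yes

Every constraint-row entry in column r is ≤ 0, so increasing r is unbounded.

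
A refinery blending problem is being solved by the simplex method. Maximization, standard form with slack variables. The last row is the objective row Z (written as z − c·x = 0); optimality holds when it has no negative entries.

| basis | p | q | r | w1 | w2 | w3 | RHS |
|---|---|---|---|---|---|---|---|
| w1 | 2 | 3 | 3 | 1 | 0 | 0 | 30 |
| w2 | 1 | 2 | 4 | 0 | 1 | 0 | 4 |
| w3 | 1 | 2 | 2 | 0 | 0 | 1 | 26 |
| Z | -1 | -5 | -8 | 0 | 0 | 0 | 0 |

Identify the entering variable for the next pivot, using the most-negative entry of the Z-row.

Negative Z-row entries: p: -1, q: -5, r: -8.
The most negative is -8 in column r, so r enters.

r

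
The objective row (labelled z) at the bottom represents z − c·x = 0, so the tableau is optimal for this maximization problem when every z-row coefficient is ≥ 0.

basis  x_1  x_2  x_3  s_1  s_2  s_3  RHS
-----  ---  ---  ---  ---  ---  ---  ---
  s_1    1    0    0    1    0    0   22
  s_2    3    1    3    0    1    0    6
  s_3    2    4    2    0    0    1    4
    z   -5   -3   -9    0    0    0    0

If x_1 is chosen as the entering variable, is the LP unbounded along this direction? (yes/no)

Column x_1 has positive entries in row(s) 1, 2, 3, so the ratio test bounds it — not unbounded.

no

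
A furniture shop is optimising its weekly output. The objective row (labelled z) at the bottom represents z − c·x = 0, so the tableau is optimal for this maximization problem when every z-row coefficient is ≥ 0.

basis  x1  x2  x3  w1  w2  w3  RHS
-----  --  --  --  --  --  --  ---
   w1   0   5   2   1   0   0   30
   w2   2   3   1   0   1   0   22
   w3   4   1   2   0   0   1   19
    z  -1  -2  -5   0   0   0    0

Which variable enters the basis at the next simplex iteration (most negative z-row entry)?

Negative z-row entries: x1: -1, x2: -2, x3: -5.
The most negative is -5 in column x3, so x3 enters.

x3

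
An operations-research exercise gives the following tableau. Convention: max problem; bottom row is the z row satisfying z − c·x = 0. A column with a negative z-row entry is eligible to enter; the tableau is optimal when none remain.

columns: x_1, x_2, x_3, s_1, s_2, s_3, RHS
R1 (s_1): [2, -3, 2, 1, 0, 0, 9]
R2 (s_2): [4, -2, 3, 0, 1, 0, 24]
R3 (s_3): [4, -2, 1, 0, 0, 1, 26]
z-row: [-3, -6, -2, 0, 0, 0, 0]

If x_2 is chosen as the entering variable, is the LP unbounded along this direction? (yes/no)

yes

Every constraint-row entry in column x_2 is ≤ 0, so increasing x_2 is unbounded.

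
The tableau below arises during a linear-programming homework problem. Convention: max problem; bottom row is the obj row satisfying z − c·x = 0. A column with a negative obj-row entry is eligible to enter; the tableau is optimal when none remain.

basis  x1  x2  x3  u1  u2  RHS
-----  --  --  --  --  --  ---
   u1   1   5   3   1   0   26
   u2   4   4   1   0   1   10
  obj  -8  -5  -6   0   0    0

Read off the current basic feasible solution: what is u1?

26

u1 is basic (row 1); its value is the RHS of that row, 26.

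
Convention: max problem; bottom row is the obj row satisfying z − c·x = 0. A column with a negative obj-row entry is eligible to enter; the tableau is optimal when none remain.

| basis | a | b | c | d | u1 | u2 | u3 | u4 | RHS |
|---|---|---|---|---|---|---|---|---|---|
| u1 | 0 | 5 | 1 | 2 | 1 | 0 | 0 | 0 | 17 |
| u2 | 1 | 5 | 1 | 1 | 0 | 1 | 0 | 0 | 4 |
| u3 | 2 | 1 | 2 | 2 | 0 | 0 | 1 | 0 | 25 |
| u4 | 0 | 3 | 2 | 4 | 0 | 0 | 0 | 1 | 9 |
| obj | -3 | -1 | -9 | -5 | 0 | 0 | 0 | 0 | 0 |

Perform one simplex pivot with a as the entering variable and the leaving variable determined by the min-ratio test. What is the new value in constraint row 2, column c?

1

Ratio test on column a — row 1: entry 0 ≤ 0; row 2: 4/1 = 4; row 3: 25/2 = 25/2; row 4: entry 0 ≤ 0. Minimum is 4 at row 2 (u2 leaves); pivot element 1.
Divide row 2 by 1; eliminate column a from the other rows.
In the new row 2, the c entry is the old entry divided by the pivot: 1/1 = 1.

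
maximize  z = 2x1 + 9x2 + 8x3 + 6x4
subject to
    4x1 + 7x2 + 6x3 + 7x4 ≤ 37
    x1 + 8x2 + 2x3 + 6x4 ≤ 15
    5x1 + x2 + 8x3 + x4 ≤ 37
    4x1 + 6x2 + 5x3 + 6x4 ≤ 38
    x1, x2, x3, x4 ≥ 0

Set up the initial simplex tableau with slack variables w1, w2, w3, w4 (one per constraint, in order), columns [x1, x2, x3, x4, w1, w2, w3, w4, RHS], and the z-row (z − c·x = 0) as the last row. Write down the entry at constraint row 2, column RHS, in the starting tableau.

The RHS of constraint 2 is b_2 = 15.

15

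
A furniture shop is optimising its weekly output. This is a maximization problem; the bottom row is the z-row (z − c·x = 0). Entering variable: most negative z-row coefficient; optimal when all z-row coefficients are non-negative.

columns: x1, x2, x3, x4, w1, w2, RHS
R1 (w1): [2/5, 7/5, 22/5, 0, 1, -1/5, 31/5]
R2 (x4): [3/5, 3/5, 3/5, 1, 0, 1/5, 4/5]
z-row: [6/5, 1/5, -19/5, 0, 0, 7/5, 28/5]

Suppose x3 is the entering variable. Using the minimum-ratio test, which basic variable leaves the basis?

x4

Column x3 entries and ratios — w1: (31/5)/(22/5) = 31/22; x4: (4/5)/(3/5) = 4/3.
Smallest ratio is 4/3 in the row of x4, so x4 leaves.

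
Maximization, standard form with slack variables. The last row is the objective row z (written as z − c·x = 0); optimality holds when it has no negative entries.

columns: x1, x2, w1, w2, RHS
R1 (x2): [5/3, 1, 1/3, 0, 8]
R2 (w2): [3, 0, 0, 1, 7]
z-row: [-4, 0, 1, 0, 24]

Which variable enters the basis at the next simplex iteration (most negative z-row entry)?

Negative z-row entries: x1: -4.
The most negative is -4 in column x1, so x1 enters.

x1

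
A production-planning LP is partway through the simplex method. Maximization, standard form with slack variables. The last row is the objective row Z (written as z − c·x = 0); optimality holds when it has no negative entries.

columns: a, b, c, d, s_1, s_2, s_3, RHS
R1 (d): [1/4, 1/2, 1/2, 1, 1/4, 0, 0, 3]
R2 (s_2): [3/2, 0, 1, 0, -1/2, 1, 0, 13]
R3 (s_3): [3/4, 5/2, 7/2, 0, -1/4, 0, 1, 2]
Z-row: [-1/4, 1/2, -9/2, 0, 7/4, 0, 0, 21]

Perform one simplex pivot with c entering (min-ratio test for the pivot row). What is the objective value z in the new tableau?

Ratio test on column c — row 1: 3/(1/2) = 6; row 2: 13/1 = 13; row 3: 2/(7/2) = 4/7. Minimum is 4/7 at row 3 (s_3 leaves); pivot element 7/2.
Pivot on row 3; the Z-row RHS becomes 21 − (-9/2)·(4/7) = 165/7.

165/7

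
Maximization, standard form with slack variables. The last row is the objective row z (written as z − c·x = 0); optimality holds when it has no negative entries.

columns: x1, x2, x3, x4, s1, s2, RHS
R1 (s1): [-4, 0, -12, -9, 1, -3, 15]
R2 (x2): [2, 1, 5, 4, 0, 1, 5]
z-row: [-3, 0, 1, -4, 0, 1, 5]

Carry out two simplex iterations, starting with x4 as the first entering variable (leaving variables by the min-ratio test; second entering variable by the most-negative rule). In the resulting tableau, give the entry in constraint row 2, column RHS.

5/2

Ratio test on column x4 — row 1: entry -9 ≤ 0; row 2: 5/4 = 5/4. Minimum is 5/4 at row 2 (x2 leaves); pivot element 4.
Divide row 2 by 4; eliminate column x4 from the other rows.
Second iteration: most negative z-row entry is -1 in column x1, so x1 enters.
Ratio test on column x1 — row 1: (105/4)/(1/2) = 105/2; row 2: (5/4)/(1/2) = 5/2. Minimum is 5/2 at row 2 (x4 leaves); pivot element 1/2.
Divide row 2 by 1/2; eliminate column x1 from the other rows.
After both pivots, the entry at constraint row 2, column RHS is 5/2.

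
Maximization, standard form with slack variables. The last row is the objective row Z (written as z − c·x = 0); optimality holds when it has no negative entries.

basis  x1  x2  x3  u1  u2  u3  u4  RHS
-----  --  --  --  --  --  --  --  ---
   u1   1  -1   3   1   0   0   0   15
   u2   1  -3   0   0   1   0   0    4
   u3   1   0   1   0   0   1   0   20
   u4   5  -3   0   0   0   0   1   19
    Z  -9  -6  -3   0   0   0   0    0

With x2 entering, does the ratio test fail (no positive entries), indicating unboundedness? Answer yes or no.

yes

Every constraint-row entry in column x2 is ≤ 0, so increasing x2 is unbounded.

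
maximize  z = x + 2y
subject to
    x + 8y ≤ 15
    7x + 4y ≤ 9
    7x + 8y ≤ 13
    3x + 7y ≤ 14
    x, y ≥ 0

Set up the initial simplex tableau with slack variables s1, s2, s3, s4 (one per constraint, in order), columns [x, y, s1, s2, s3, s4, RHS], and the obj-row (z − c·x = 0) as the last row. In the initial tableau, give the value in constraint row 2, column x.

7

Constraint 2 has coefficient 7 on x.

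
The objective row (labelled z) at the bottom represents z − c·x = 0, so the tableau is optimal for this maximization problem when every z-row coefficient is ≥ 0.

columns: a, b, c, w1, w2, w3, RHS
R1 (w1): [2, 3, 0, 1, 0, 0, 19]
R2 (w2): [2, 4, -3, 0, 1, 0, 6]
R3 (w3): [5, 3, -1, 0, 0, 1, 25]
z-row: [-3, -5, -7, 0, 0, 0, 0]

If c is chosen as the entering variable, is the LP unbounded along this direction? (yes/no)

yes

Every constraint-row entry in column c is ≤ 0, so increasing c is unbounded.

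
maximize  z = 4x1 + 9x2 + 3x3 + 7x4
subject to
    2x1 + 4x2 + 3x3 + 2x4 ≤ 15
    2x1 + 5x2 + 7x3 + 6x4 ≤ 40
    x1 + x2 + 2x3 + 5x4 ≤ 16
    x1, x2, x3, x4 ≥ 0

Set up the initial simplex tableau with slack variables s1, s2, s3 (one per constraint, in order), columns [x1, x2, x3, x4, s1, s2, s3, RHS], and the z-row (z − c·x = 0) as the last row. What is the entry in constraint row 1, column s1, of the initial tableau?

Slack s1 belongs to constraint 1; its column is the unit vector e_1, so the entry in row 1 is 1.

1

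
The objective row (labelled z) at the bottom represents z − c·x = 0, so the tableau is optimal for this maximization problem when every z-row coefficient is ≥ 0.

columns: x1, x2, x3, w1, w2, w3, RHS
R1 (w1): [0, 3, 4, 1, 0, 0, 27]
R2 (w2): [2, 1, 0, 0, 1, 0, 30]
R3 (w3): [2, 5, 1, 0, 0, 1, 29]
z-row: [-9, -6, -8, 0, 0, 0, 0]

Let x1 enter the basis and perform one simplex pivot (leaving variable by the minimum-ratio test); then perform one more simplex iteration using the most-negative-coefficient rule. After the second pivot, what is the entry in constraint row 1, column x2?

3/4

Ratio test on column x1 — row 1: entry 0 ≤ 0; row 2: 30/2 = 15; row 3: 29/2 = 29/2. Minimum is 29/2 at row 3 (w3 leaves); pivot element 2.
Divide row 3 by 2; eliminate column x1 from the other rows.
Second iteration: most negative z-row entry is -7/2 in column x3, so x3 enters.
Ratio test on column x3 — row 1: 27/4 = 27/4; row 2: entry -1 ≤ 0; row 3: (29/2)/(1/2) = 29. Minimum is 27/4 at row 1 (w1 leaves); pivot element 4.
Divide row 1 by 4; eliminate column x3 from the other rows.
After both pivots, the entry at constraint row 1, column x2 is 3/4.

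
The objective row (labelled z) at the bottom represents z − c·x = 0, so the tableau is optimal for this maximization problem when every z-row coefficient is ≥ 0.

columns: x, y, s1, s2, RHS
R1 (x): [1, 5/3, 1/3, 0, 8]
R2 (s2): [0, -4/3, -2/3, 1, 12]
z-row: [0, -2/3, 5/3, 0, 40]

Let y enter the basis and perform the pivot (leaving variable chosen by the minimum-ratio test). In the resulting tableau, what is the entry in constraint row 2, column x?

Ratio test on column y — row 1: 8/(5/3) = 24/5; row 2: entry -4/3 ≤ 0. Minimum is 24/5 at row 1 (x leaves); pivot element 5/3.
Divide row 1 by 5/3; eliminate column y from the other rows.
Row 2 update in column x: 0 − (-4/3)·(3/5) = 4/5.

4/5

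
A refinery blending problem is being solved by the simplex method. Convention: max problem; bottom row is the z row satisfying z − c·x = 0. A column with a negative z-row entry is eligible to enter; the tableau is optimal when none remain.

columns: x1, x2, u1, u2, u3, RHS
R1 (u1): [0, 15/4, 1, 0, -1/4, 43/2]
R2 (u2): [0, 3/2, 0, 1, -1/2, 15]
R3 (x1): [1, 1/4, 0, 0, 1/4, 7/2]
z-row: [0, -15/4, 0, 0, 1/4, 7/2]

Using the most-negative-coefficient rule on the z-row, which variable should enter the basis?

Negative z-row entries: x2: -15/4.
The most negative is -15/4 in column x2, so x2 enters.

x2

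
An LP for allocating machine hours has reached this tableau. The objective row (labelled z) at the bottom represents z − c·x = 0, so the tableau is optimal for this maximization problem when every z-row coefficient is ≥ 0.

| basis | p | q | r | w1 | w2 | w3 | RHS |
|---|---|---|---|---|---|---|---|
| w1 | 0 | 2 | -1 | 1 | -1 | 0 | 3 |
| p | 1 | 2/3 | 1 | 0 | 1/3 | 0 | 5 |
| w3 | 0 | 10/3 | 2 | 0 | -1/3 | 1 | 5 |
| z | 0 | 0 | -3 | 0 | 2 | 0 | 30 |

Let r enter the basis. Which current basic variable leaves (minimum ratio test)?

Column r entries and ratios — w1: -1 ≤ 0, skip; p: 5/1 = 5; w3: 5/2 = 5/2.
Smallest ratio is 5/2 in the row of w3, so w3 leaves.

w3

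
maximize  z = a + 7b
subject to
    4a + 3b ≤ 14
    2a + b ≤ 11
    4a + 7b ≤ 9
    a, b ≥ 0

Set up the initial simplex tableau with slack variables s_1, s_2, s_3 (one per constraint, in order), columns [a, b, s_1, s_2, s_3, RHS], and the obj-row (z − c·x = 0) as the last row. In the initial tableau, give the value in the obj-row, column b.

The obj-row carries the negated objective coefficients: the b entry is -7.

-7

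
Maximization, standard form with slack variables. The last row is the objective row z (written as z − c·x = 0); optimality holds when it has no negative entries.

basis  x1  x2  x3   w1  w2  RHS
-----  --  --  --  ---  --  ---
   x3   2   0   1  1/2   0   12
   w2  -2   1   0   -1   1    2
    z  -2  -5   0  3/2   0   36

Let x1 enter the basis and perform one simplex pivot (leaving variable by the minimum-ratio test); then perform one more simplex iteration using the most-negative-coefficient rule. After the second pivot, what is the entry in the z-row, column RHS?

Ratio test on column x1 — row 1: 12/2 = 6; row 2: entry -2 ≤ 0. Minimum is 6 at row 1 (x3 leaves); pivot element 2.
Divide row 1 by 2; eliminate column x1 from the other rows.
Second iteration: most negative z-row entry is -5 in column x2, so x2 enters.
Ratio test on column x2 — row 1: entry 0 ≤ 0; row 2: 14/1 = 14. Minimum is 14 at row 2 (w2 leaves); pivot element 1.
Divide row 2 by 1; eliminate column x2 from the other rows.
After both pivots, the entry at the z-row, column RHS is 118.

118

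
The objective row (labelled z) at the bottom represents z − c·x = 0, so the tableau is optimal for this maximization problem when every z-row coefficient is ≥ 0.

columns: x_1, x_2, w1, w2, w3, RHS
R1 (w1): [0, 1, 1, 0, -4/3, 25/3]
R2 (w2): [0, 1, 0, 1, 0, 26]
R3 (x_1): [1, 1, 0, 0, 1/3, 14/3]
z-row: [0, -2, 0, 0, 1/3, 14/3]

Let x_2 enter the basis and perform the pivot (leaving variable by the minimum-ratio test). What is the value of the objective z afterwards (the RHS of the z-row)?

14

Ratio test on column x_2 — row 1: (25/3)/1 = 25/3; row 2: 26/1 = 26; row 3: (14/3)/1 = 14/3. Minimum is 14/3 at row 3 (x_1 leaves); pivot element 1.
Pivot on row 3; the z-row RHS becomes 14/3 − (-2)·(14/3) = 14.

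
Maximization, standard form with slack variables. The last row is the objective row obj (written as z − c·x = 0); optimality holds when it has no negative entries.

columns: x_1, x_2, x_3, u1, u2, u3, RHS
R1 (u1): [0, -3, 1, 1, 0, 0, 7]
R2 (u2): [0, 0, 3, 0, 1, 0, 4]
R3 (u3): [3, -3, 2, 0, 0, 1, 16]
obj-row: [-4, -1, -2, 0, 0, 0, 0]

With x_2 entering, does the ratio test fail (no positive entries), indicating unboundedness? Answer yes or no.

Every constraint-row entry in column x_2 is ≤ 0, so increasing x_2 is unbounded.

yes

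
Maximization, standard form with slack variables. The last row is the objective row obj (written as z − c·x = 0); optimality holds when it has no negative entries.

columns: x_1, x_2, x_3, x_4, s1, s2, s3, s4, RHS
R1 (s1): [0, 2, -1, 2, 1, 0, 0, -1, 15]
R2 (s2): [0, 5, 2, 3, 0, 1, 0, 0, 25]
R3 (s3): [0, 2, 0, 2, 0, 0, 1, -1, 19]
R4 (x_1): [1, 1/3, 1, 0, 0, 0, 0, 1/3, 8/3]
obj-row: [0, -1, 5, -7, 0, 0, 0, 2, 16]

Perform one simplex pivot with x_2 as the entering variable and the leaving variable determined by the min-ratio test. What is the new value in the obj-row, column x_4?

-32/5

Ratio test on column x_2 — row 1: 15/2 = 15/2; row 2: 25/5 = 5; row 3: 19/2 = 19/2; row 4: (8/3)/(1/3) = 8. Minimum is 5 at row 2 (s2 leaves); pivot element 5.
Divide row 2 by 5; eliminate column x_2 from the other rows.
obj-row update in column x_4: -7 − (-1)·(3/5) = -32/5.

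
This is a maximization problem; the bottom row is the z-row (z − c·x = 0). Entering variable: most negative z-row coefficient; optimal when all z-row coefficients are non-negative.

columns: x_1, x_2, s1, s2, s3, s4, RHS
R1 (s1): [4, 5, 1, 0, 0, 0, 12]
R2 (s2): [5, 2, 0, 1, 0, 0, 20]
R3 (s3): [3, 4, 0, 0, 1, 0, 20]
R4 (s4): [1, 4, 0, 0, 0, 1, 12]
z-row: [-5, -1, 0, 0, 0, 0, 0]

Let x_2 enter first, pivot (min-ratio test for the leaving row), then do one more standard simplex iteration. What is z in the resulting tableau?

15

Ratio test on column x_2 — row 1: 12/5 = 12/5; row 2: 20/2 = 10; row 3: 20/4 = 5; row 4: 12/4 = 3. Minimum is 12/5 at row 1 (s1 leaves); pivot element 5.
Pivot on row 1; the z-row RHS becomes 0 − (-1)·(12/5) = 12/5.
Next entering variable (most negative z-row entry -21/5): x_1.
Ratio test on column x_1 — row 1: (12/5)/(4/5) = 3; row 2: (76/5)/(17/5) = 76/17; row 3: entry -1/5 ≤ 0; row 4: entry -11/5 ≤ 0. Minimum is 3 at row 1 (x_2 leaves); pivot element 4/5.
After the second pivot the z-row RHS is 12/5 − (-21/5)·3 = 15.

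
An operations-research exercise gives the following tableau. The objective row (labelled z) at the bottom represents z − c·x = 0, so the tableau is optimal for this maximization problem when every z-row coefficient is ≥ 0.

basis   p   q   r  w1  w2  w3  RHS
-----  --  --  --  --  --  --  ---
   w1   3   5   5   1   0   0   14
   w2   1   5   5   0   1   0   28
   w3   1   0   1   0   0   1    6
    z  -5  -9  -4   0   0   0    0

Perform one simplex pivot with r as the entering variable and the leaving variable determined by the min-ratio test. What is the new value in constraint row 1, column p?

Ratio test on column r — row 1: 14/5 = 14/5; row 2: 28/5 = 28/5; row 3: 6/1 = 6. Minimum is 14/5 at row 1 (w1 leaves); pivot element 5.
Divide row 1 by 5; eliminate column r from the other rows.
In the new row 1, the p entry is the old entry divided by the pivot: 3/5 = 3/5.

3/5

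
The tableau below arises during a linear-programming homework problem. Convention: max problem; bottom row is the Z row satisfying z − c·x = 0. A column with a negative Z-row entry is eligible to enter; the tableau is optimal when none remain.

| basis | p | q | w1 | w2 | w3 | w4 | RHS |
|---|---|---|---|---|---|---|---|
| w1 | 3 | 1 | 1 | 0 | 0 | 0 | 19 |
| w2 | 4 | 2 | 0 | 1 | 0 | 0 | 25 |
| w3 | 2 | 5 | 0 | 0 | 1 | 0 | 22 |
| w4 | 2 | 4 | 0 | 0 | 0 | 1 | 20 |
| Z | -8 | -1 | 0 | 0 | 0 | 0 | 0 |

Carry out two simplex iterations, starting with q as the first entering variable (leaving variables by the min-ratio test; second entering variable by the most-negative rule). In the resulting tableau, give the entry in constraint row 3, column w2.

-1/8

Ratio test on column q — row 1: 19/1 = 19; row 2: 25/2 = 25/2; row 3: 22/5 = 22/5; row 4: 20/4 = 5. Minimum is 22/5 at row 3 (w3 leaves); pivot element 5.
Divide row 3 by 5; eliminate column q from the other rows.
Second iteration: most negative Z-row entry is -38/5 in column p, so p enters.
Ratio test on column p — row 1: (73/5)/(13/5) = 73/13; row 2: (81/5)/(16/5) = 81/16; row 3: (22/5)/(2/5) = 11; row 4: (12/5)/(2/5) = 6. Minimum is 81/16 at row 2 (w2 leaves); pivot element 16/5.
Divide row 2 by 16/5; eliminate column p from the other rows.
After both pivots, the entry at constraint row 3, column w2 is -1/8.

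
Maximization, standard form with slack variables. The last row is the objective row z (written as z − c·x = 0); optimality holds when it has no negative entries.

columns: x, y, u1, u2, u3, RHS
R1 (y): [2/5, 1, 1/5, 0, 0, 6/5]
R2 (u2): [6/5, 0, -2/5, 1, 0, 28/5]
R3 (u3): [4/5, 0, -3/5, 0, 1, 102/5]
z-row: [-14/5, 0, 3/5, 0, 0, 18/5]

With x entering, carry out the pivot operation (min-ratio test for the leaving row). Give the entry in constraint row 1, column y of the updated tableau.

5/2

Ratio test on column x — row 1: (6/5)/(2/5) = 3; row 2: (28/5)/(6/5) = 14/3; row 3: (102/5)/(4/5) = 51/2. Minimum is 3 at row 1 (y leaves); pivot element 2/5.
Divide row 1 by 2/5; eliminate column x from the other rows.
In the new row 1, the y entry is the old entry divided by the pivot: 1/(2/5) = 5/2.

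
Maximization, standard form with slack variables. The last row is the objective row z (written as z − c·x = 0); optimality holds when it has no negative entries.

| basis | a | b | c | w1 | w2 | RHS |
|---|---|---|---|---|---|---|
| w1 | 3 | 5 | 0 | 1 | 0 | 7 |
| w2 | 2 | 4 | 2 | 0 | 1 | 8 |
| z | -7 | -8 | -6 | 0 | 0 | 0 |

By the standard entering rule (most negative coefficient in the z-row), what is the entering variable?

Negative z-row entries: a: -7, b: -8, c: -6.
The most negative is -8 in column b, so b enters.

b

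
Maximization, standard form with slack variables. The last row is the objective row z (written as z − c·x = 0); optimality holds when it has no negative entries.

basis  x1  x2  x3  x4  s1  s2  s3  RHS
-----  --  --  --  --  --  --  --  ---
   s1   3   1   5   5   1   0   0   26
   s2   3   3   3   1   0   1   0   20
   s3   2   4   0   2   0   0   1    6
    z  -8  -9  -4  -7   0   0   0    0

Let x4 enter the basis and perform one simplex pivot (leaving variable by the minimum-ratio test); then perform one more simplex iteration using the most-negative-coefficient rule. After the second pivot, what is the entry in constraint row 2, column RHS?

Ratio test on column x4 — row 1: 26/5 = 26/5; row 2: 20/1 = 20; row 3: 6/2 = 3. Minimum is 3 at row 3 (s3 leaves); pivot element 2.
Divide row 3 by 2; eliminate column x4 from the other rows.
Second iteration: most negative z-row entry is -4 in column x3, so x3 enters.
Ratio test on column x3 — row 1: 11/5 = 11/5; row 2: 17/3 = 17/3; row 3: entry 0 ≤ 0. Minimum is 11/5 at row 1 (s1 leaves); pivot element 5.
Divide row 1 by 5; eliminate column x3 from the other rows.
After both pivots, the entry at constraint row 2, column RHS is 52/5.

52/5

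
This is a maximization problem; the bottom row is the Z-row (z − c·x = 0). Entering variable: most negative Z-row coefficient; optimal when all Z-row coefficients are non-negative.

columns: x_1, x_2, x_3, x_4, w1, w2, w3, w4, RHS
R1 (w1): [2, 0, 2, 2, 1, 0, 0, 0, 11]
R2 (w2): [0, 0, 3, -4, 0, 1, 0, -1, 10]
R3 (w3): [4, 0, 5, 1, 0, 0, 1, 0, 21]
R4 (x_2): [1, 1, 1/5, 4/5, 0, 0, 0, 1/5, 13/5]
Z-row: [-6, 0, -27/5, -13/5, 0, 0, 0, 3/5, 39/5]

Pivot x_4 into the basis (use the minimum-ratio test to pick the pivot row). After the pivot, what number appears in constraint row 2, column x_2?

5

Ratio test on column x_4 — row 1: 11/2 = 11/2; row 2: entry -4 ≤ 0; row 3: 21/1 = 21; row 4: (13/5)/(4/5) = 13/4. Minimum is 13/4 at row 4 (x_2 leaves); pivot element 4/5.
Divide row 4 by 4/5; eliminate column x_4 from the other rows.
Row 2 update in column x_2: 0 − (-4)·(5/4) = 5.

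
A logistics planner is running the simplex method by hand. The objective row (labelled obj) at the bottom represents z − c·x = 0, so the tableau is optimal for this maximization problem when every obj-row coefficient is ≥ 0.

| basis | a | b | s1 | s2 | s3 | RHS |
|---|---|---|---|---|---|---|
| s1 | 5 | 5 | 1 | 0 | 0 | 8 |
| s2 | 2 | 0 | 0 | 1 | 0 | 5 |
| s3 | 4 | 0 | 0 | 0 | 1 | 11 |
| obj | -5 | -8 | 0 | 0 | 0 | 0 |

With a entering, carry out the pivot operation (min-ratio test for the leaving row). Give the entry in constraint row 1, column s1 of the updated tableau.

Ratio test on column a — row 1: 8/5 = 8/5; row 2: 5/2 = 5/2; row 3: 11/4 = 11/4. Minimum is 8/5 at row 1 (s1 leaves); pivot element 5.
Divide row 1 by 5; eliminate column a from the other rows.
In the new row 1, the s1 entry is the old entry divided by the pivot: 1/5 = 1/5.

1/5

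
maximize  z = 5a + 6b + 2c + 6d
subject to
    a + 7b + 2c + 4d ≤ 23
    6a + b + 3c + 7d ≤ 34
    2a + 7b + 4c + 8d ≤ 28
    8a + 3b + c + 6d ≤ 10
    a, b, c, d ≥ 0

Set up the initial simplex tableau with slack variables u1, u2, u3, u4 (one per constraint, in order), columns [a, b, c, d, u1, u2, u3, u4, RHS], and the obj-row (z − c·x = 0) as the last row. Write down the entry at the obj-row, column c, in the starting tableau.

The obj-row carries the negated objective coefficients: the c entry is -2.

-2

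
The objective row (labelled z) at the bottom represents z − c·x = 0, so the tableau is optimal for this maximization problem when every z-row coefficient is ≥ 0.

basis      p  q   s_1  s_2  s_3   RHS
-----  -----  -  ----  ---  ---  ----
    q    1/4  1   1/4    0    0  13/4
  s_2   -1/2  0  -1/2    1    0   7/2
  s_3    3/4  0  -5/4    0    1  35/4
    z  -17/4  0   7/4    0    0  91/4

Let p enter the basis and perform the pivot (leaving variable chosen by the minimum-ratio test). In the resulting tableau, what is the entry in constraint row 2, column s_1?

Ratio test on column p — row 1: (13/4)/(1/4) = 13; row 2: entry -1/2 ≤ 0; row 3: (35/4)/(3/4) = 35/3. Minimum is 35/3 at row 3 (s_3 leaves); pivot element 3/4.
Divide row 3 by 3/4; eliminate column p from the other rows.
Row 2 update in column s_1: -1/2 − (-1/2)·(-5/3) = -4/3.

-4/3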